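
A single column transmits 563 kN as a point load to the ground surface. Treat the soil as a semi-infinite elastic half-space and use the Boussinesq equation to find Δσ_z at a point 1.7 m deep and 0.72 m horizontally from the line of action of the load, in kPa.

Boussinesq vertical stress below a point load on an elastic half-space:
Δσ_z = 3P/(2πz²) · [1 + (r/z)²]^(−5/2)
r/z = 0.72/1.7 = 0.42353; [1+(r/z)²]^(−5/2) = 0.66202.
Δσ_z = 3×563/(2π×1.7²) × 0.66202 = 93.015 × 0.66202 = 61.58 kPa

Δσ_z ≈ 61.6 kPa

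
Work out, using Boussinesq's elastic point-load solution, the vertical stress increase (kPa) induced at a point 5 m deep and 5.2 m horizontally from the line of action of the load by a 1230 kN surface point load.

Δσ_z ≈ 3.76 kPa

Boussinesq vertical stress below a point load on an elastic half-space:
Δσ_z = 3P/(2πz²) · [1 + (r/z)²]^(−5/2)
r/z = 5.2/5 = 1.04; [1+(r/z)²]^(−5/2) = 0.15996.
Δσ_z = 3×1230/(2π×5²) × 0.15996 = 23.491 × 0.15996 = 3.758 kPa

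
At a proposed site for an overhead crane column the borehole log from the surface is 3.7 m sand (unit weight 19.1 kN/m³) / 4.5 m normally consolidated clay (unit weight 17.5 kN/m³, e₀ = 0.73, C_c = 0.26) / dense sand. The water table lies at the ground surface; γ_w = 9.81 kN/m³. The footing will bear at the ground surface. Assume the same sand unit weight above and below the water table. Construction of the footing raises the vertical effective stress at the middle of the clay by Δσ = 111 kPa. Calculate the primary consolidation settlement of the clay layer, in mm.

S_c ≈ 337 mm

Mid-depth of clay below the ground surface: z = 3.7 + 4.5/2 = 5.95 m.
Total vertical stress at mid-clay: σ_v = 19.1×3.7 + 17.5×2.25 = 110.05 kPa.
Pore pressure: u = 9.81×(5.95 − 0) = 58.37 kPa.
Initial effective stress: σ'_0 = σ_v − u = 110.05 − 58.37 = 51.68 kPa.
Final effective stress: σ'_f = σ'_0 + Δσ = 51.68 + 111 = 162.68 kPa.
Normally consolidated clay, so the full stress increment lies on the virgin compression line:
S_c = C_c·H/(1+e₀)·log₁₀(σ'_f/σ'_0) = 0.26×4.5/(1+0.73)×log₁₀(162.68/51.68)
    = 0.6763 × 0.49801 = 0.3368 m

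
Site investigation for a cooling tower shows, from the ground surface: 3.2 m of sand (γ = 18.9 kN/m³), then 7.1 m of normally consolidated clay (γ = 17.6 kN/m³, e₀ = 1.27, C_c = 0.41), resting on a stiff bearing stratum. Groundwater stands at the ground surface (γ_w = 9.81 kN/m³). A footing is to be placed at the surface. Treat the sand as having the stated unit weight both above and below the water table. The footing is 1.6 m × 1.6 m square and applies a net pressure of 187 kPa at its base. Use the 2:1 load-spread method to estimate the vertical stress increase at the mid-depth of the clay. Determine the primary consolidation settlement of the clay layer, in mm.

S_c ≈ 63.6 mm

Mid-depth of clay below the ground surface: z = 3.2 + 7.1/2 = 6.75 m.
Total vertical stress at mid-clay: σ_v = 18.9×3.2 + 17.6×3.55 = 122.96 kPa.
Pore pressure: u = 9.81×(6.75 − 0) = 66.218 kPa.
Initial effective stress: σ'_0 = σ_v − u = 122.96 − 66.218 = 56.742 kPa.
Stress increase at mid-clay by the 2:1 spreading method:
Δσ = qBL/((B+z)(L+z)) = 187×1.6×1.6/((1.6+6.75)(1.6+6.75)) = 6.8661 kPa
Final effective stress: σ'_f = σ'_0 + Δσ = 56.742 + 6.8661 = 63.608 kPa.
Normally consolidated clay, so the full stress increment lies on the virgin compression line:
S_c = C_c·H/(1+e₀)·log₁₀(σ'_f/σ'_0) = 0.41×7.1/(1+1.27)×log₁₀(63.608/56.742)
    = 1.2824 × 0.049607 = 0.06362 m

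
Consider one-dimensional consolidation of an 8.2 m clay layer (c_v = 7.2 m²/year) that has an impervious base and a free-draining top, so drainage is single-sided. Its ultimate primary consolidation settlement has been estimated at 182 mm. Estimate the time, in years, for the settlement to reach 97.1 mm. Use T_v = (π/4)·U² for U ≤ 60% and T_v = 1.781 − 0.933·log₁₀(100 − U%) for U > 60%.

Drainage path length: H_d = H = 8.2 m (single drainage).
U = S(t)/S_ult = 97.1/182 = 0.5335.
U ≤ 60%: T_v = (π/4)·U² = (π/4)×0.53352² = 0.22356.
t = T_v·H_d²/c_v = 0.22356×8.2²/7.2 = 2.088 years.

t ≈ 2.09 years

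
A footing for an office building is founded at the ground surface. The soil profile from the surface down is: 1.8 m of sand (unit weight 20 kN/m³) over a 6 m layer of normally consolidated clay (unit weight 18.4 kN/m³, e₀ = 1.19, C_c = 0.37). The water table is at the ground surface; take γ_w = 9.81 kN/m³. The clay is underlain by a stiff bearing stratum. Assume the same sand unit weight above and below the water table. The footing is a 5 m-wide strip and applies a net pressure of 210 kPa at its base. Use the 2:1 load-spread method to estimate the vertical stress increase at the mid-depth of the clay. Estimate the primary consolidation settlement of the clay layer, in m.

Mid-depth of clay below the ground surface: z = 1.8 + 6/2 = 4.8 m.
Total vertical stress at mid-clay: σ_v = 20×1.8 + 18.4×3 = 91.2 kPa.
Pore pressure: u = 9.81×(4.8 − 0) = 47.088 kPa.
Initial effective stress: σ'_0 = σ_v − u = 91.2 − 47.088 = 44.112 kPa.
Stress increase at mid-clay by the 2:1 spreading method:
Δσ = qB/(B+z) = 210×5/(5+4.8) = 107.14 kPa
Final effective stress: σ'_f = σ'_0 + Δσ = 44.112 + 107.14 = 151.25 kPa.
Normally consolidated clay, so the full stress increment lies on the virgin compression line:
S_c = C_c·H/(1+e₀)·log₁₀(σ'_f/σ'_0) = 0.37×6/(1+1.19)×log₁₀(151.25/44.112)
    = 1.0137 × 0.53514 = 0.5425 m

S_c ≈ 0.542 m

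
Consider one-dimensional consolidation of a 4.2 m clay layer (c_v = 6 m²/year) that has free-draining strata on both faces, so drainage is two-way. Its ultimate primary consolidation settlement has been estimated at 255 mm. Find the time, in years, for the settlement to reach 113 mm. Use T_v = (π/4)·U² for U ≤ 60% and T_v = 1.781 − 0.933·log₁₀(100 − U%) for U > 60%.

t ≈ 0.113 years

Drainage path length: H_d = H/2 = 2.1 m (double drainage).
U = S(t)/S_ult = 113/255 = 0.4431.
U ≤ 60%: T_v = (π/4)·U² = (π/4)×0.44314² = 0.15423.
t = T_v·H_d²/c_v = 0.15423×2.1²/6 = 0.1134 years.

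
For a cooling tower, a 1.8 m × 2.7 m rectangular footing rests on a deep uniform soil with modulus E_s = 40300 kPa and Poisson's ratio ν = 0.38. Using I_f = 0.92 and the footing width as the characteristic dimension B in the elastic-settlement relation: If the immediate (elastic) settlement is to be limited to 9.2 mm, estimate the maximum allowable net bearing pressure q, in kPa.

q ≈ 262 kPa

S_e = q·B·(1−ν²)/E_s · I_f  ⇒  q = S_e·E_s / (B·(1−ν²)·I_f).
q = 0.0092 × 40300 / (1.8 × 0.8556 × 0.92) = 261.7 kPa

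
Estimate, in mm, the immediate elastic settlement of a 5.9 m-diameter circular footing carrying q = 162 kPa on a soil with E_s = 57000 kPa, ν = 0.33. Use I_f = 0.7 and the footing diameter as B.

S_e ≈ 10.5 mm

Immediate (elastic) settlement: S_e = q·B·(1−ν²)/E_s · I_f.
S_e = 162 × 5.9 × (1 − 0.33²) / 57000 × 0.7
    = 162 × 5.9 × 0.8911 / 57000 × 0.7
    = 0.01046 m = 10.46 mm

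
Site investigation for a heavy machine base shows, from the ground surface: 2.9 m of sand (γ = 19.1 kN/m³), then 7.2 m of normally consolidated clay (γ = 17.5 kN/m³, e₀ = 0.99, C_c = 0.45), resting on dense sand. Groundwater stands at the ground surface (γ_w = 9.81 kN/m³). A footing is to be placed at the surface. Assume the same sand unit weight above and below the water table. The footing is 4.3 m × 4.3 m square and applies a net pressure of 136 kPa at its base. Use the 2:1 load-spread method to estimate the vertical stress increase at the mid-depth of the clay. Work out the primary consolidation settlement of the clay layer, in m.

Mid-depth of clay below the ground surface: z = 2.9 + 7.2/2 = 6.5 m.
Total vertical stress at mid-clay: σ_v = 19.1×2.9 + 17.5×3.6 = 118.39 kPa.
Pore pressure: u = 9.81×(6.5 − 0) = 63.765 kPa.
Initial effective stress: σ'_0 = σ_v − u = 118.39 − 63.765 = 54.625 kPa.
Stress increase at mid-clay by the 2:1 spreading method:
Δσ = qBL/((B+z)(L+z)) = 136×4.3×4.3/((4.3+6.5)(4.3+6.5)) = 21.559 kPa
Final effective stress: σ'_f = σ'_0 + Δσ = 54.625 + 21.559 = 76.184 kPa.
Normally consolidated clay, so the full stress increment lies on the virgin compression line:
S_c = C_c·H/(1+e₀)·log₁₀(σ'_f/σ'_0) = 0.45×7.2/(1+0.99)×log₁₀(76.184/54.625)
    = 1.6281 × 0.14447 = 0.2352 m

S_c ≈ 0.235 m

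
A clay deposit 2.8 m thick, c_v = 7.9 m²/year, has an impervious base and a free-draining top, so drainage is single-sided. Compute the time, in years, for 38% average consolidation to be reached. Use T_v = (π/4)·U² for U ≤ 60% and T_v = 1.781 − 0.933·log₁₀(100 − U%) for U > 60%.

t ≈ 0.113 years

Drainage path length: H_d = H = 2.8 m (single drainage).
U ≤ 60%: T_v = (π/4)·U² = (π/4)×0.38² = 0.11341.
t = T_v·H_d²/c_v = 0.11341×2.8²/7.9 = 0.1125 years.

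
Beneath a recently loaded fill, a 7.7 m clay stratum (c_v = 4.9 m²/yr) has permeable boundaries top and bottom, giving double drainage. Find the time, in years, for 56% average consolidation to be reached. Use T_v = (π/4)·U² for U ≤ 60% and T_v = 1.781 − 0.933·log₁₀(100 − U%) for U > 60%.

Drainage path length: H_d = H/2 = 3.85 m (double drainage).
U ≤ 60%: T_v = (π/4)·U² = (π/4)×0.56² = 0.2463.
t = T_v·H_d²/c_v = 0.2463×3.85²/4.9 = 0.7451 years.

t ≈ 0.745 years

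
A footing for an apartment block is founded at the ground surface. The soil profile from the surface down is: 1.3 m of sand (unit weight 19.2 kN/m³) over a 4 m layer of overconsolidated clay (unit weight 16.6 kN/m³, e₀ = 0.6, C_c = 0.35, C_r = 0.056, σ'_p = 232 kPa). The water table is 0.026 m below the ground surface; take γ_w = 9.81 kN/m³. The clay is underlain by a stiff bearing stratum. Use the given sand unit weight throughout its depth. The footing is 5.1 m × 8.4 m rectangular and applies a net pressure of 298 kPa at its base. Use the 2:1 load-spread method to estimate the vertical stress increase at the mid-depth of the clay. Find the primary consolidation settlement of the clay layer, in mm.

Mid-depth of clay below the ground surface: z = 1.3 + 4/2 = 3.3 m.
Total vertical stress at mid-clay: σ_v = 19.2×1.3 + 16.6×2 = 58.16 kPa.
Pore pressure: u = 9.81×(3.3 − 0.026) = 32.118 kPa.
Initial effective stress: σ'_0 = σ_v − u = 58.16 − 32.118 = 26.042 kPa.
Stress increase at mid-clay by the 2:1 spreading method:
Δσ = qBL/((B+z)(L+z)) = 298×5.1×8.4/((5.1+3.3)(8.4+3.3)) = 129.9 kPa
Final effective stress: σ'_f = 26.042 + 129.9 = 155.94 kPa.
σ'_f = 155.94 ≤ σ'_p = 232 kPa, so the clay remains overconsolidated and only the recompression index applies:
S_c = C_r·H/(1+e₀)·log₁₀(σ'_f/σ'_0) = 0.056×4/1.6×log₁₀(155.94/26.042)
    = 0.14 × 0.77728 = 0.1088 m

S_c ≈ 109 mm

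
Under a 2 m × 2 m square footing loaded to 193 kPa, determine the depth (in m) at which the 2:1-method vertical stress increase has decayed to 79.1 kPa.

z ≈ 1.12 m

2:1 spreading — at depth z the loaded area has grown by z in each plan dimension:
qB²/(B+z)² = Δσ_z ⇒ z = B(√(q/Δσ_z) − 1) = 2×(√(193/79.1) − 1) = 1.124 m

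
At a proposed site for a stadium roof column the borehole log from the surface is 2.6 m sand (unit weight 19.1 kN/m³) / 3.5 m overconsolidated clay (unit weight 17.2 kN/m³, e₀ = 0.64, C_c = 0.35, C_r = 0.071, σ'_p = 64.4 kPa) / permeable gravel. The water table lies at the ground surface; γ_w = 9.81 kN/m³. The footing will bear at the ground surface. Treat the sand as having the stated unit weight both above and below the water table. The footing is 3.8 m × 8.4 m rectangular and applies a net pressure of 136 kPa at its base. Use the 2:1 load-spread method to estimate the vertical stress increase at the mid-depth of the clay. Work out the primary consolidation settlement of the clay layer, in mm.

S_c ≈ 102 mm

Mid-depth of clay below the ground surface: z = 2.6 + 3.5/2 = 4.35 m.
Total vertical stress at mid-clay: σ_v = 19.1×2.6 + 17.2×1.75 = 79.76 kPa.
Pore pressure: u = 9.81×(4.35 − 0) = 42.673 kPa.
Initial effective stress: σ'_0 = σ_v − u = 79.76 − 42.673 = 37.087 kPa.
Stress increase at mid-clay by the 2:1 spreading method:
Δσ = qBL/((B+z)(L+z)) = 136×3.8×8.4/((3.8+4.35)(8.4+4.35)) = 41.777 kPa
Final effective stress: σ'_f = 37.087 + 41.777 = 78.864 kPa.
σ'_f = 78.864 > σ'_p = 64.4 kPa, so the stress path crosses the preconsolidation pressure — recompression up to σ'_p, then virgin compression beyond:
S_c = H/(1+e₀)·[C_r·log₁₀(σ'_p/σ'_0) + C_c·log₁₀(σ'_f/σ'_p)]
    = 3.5/1.64 × [0.071×log₁₀(64.4/37.087) + 0.35×log₁₀(78.864/64.4)]
    = 2.1341 × [0.017016 + 0.030798] = 0.102 m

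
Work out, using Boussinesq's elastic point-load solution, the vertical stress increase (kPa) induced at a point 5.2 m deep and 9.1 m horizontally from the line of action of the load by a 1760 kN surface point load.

Boussinesq vertical stress below a point load on an elastic half-space:
Δσ_z = 3P/(2πz²) · [1 + (r/z)²]^(−5/2)
r/z = 9.1/5.2 = 1.75; [1+(r/z)²]^(−5/2) = 0.030062.
Δσ_z = 3×1760/(2π×5.2²) × 0.030062 = 31.078 × 0.030062 = 0.9343 kPa

Δσ_z ≈ 0.934 kPa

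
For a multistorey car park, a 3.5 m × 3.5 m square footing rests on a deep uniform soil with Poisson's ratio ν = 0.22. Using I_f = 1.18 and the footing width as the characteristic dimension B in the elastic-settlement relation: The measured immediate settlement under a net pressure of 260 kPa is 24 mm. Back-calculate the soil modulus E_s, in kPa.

S_e = q·B·(1−ν²)/E_s · I_f  ⇒  E_s = q·B·(1−ν²)·I_f / S_e.
E_s = 260 × 3.5 × 0.9516 × 1.18 / 0.024 = 42580 kPa

E_s ≈ 42600 kPa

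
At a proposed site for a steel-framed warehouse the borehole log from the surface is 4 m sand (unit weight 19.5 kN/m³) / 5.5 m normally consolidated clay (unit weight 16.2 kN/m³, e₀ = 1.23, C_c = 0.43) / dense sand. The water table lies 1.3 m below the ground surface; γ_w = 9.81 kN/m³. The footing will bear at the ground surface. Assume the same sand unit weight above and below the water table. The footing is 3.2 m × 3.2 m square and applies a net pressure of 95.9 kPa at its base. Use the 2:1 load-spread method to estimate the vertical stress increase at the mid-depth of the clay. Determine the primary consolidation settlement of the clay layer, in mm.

S_c ≈ 61.8 mm

Mid-depth of clay below the ground surface: z = 4 + 5.5/2 = 6.75 m.
Total vertical stress at mid-clay: σ_v = 19.5×4 + 16.2×2.75 = 122.55 kPa.
Pore pressure: u = 9.81×(6.75 − 1.3) = 53.465 kPa.
Initial effective stress: σ'_0 = σ_v − u = 122.55 − 53.465 = 69.085 kPa.
Stress increase at mid-clay by the 2:1 spreading method:
Δσ = qBL/((B+z)(L+z)) = 95.9×3.2×3.2/((3.2+6.75)(3.2+6.75)) = 9.9191 kPa
Final effective stress: σ'_f = σ'_0 + Δσ = 69.085 + 9.9191 = 79.004 kPa.
Normally consolidated clay, so the full stress increment lies on the virgin compression line:
S_c = C_c·H/(1+e₀)·log₁₀(σ'_f/σ'_0) = 0.43×5.5/(1+1.23)×log₁₀(79.004/69.085)
    = 1.0605 × 0.058265 = 0.06179 m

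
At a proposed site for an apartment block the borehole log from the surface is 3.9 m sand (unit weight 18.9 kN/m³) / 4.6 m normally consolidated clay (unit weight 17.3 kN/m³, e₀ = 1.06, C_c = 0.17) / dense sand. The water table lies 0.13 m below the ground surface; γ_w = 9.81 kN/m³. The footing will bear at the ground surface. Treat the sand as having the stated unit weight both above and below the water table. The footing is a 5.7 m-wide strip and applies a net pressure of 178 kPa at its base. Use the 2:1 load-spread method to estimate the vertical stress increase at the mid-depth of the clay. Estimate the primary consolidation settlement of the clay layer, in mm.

Mid-depth of clay below the ground surface: z = 3.9 + 4.6/2 = 6.2 m.
Total vertical stress at mid-clay: σ_v = 18.9×3.9 + 17.3×2.3 = 113.5 kPa.
Pore pressure: u = 9.81×(6.2 − 0.13) = 59.547 kPa.
Initial effective stress: σ'_0 = σ_v − u = 113.5 − 59.547 = 53.953 kPa.
Stress increase at mid-clay by the 2:1 spreading method:
Δσ = qB/(B+z) = 178×5.7/(5.7+6.2) = 85.261 kPa
Final effective stress: σ'_f = σ'_0 + Δσ = 53.953 + 85.261 = 139.21 kPa.
Normally consolidated clay, so the full stress increment lies on the virgin compression line:
S_c = C_c·H/(1+e₀)·log₁₀(σ'_f/σ'_0) = 0.17×4.6/(1+1.06)×log₁₀(139.21/53.953)
    = 0.37961 × 0.41165 = 0.1563 m

S_c ≈ 156 mm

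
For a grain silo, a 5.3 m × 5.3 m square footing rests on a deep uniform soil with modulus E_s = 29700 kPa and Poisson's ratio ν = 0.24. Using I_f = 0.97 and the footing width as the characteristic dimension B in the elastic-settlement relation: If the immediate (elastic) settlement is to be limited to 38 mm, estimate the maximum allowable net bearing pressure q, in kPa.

S_e = q·B·(1−ν²)/E_s · I_f  ⇒  q = S_e·E_s / (B·(1−ν²)·I_f).
q = 0.038 × 29700 / (5.3 × 0.9424 × 0.97) = 232.9 kPa

q ≈ 233 kPa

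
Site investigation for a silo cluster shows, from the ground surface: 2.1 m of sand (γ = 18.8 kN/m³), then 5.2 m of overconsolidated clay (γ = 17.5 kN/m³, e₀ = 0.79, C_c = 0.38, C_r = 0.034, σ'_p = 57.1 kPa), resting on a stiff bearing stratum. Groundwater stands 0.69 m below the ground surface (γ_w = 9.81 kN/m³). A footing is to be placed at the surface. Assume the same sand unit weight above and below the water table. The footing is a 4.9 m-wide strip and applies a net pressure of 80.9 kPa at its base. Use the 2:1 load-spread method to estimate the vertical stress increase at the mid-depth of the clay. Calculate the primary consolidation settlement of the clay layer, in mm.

Mid-depth of clay below the ground surface: z = 2.1 + 5.2/2 = 4.7 m.
Total vertical stress at mid-clay: σ_v = 18.8×2.1 + 17.5×2.6 = 84.98 kPa.
Pore pressure: u = 9.81×(4.7 − 0.69) = 39.338 kPa.
Initial effective stress: σ'_0 = σ_v − u = 84.98 − 39.338 = 45.642 kPa.
Stress increase at mid-clay by the 2:1 spreading method:
Δσ = qB/(B+z) = 80.9×4.9/(4.9+4.7) = 41.293 kPa
Final effective stress: σ'_f = 45.642 + 41.293 = 86.935 kPa.
σ'_f = 86.935 > σ'_p = 57.1 kPa, so the stress path crosses the preconsolidation pressure — recompression up to σ'_p, then virgin compression beyond:
S_c = H/(1+e₀)·[C_r·log₁₀(σ'_p/σ'_0) + C_c·log₁₀(σ'_f/σ'_p)]
    = 5.2/1.79 × [0.034×log₁₀(57.1/45.642) + 0.38×log₁₀(86.935/57.1)]
    = 2.905 × [0.0033072 + 0.069372] = 0.2111 m

S_c ≈ 211 mm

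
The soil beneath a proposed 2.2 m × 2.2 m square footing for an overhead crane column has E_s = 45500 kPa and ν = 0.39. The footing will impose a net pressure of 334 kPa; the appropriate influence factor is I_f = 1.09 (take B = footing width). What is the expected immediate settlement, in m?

Immediate (elastic) settlement: S_e = q·B·(1−ν²)/E_s · I_f.
S_e = 334 × 2.2 × (1 − 0.39²) / 45500 × 1.09
    = 334 × 2.2 × 0.8479 / 45500 × 1.09
    = 0.01493 m

S_e ≈ 0.0149 m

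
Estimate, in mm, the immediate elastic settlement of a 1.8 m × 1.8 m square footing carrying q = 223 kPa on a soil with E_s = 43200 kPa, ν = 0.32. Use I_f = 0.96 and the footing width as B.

Immediate (elastic) settlement: S_e = q·B·(1−ν²)/E_s · I_f.
S_e = 223 × 1.8 × (1 − 0.32²) / 43200 × 0.96
    = 223 × 1.8 × 0.8976 / 43200 × 0.96
    = 0.008007 m = 8.007 mm

S_e ≈ 8.01 mm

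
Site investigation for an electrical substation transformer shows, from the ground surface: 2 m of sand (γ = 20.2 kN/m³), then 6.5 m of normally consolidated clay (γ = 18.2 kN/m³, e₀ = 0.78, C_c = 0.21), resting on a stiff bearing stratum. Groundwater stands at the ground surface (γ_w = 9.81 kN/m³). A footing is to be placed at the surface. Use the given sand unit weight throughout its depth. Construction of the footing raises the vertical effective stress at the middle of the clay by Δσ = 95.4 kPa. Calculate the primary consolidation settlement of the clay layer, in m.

Mid-depth of clay below the ground surface: z = 2 + 6.5/2 = 5.25 m.
Total vertical stress at mid-clay: σ_v = 20.2×2 + 18.2×3.25 = 99.55 kPa.
Pore pressure: u = 9.81×(5.25 − 0) = 51.503 kPa.
Initial effective stress: σ'_0 = σ_v − u = 99.55 − 51.503 = 48.047 kPa.
Final effective stress: σ'_f = σ'_0 + Δσ = 48.047 + 95.4 = 143.45 kPa.
Normally consolidated clay, so the full stress increment lies on the virgin compression line:
S_c = C_c·H/(1+e₀)·log₁₀(σ'_f/σ'_0) = 0.21×6.5/(1+0.78)×log₁₀(143.45/48.047)
    = 0.76685 × 0.47503 = 0.3643 m

S_c ≈ 0.364 m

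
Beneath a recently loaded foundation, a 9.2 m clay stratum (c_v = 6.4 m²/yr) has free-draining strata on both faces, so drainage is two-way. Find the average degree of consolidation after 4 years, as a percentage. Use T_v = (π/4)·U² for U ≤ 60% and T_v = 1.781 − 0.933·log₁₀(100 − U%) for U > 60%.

U ≈ 95.9 %

Drainage path length: H_d = H/2 = 4.6 m (double drainage).
T_v = c_v·t/H_d² = 6.4×4/4.6² = 1.2098.
T_v = 1.2098 corresponds to the U > 60% branch:
U = 1 − 10^((1.781 − T_v)/0.933)/100 = 0.9591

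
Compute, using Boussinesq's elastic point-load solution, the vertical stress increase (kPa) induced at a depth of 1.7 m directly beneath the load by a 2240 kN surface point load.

Δσ_z ≈ 370 kPa

Boussinesq vertical stress below a point load on an elastic half-space:
Δσ_z = 3P/(2πz²) · [1 + (r/z)²]^(−5/2)
r/z = 0/1.7 = 0; [1+(r/z)²]^(−5/2) = 1.
Δσ_z = 3×2240/(2π×1.7²) × 1 = 370.08 × 1 = 370.1 kPa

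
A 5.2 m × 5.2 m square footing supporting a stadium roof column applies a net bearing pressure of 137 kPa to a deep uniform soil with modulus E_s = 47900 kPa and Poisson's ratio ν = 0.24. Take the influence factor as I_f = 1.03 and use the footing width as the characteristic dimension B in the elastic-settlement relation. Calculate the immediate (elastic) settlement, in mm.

Immediate (elastic) settlement: S_e = q·B·(1−ν²)/E_s · I_f.
S_e = 137 × 5.2 × (1 − 0.24²) / 47900 × 1.03
    = 137 × 5.2 × 0.9424 / 47900 × 1.03
    = 0.01444 m = 14.44 mm

S_e ≈ 14.4 mm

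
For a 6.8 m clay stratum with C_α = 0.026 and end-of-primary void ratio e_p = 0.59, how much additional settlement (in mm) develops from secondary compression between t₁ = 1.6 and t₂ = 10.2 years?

Secondary compression: S_s = C_α·H/(1+e_p)·log₁₀(t₂/t₁)
S_s = 0.026×6.8/(1+0.59)×log₁₀(10.2/1.6)
    = 0.1112 × 0.8045 = 0.08945 m

S_s ≈ 89.5 mm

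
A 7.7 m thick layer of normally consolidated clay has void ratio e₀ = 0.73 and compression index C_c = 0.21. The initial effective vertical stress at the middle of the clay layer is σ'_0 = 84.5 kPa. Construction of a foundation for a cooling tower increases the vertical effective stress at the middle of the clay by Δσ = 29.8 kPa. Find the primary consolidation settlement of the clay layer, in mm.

Final effective stress: σ'_f = σ'_0 + Δσ = 84.5 + 29.8 = 114.3 kPa.
Normally consolidated clay, so the full stress increment lies on the virgin compression line:
S_c = C_c·H/(1+e₀)·log₁₀(σ'_f/σ'_0) = 0.21×7.7/(1+0.73)×log₁₀(114.3/84.5)
    = 0.93468 × 0.13119 = 0.1226 m

S_c ≈ 123 mm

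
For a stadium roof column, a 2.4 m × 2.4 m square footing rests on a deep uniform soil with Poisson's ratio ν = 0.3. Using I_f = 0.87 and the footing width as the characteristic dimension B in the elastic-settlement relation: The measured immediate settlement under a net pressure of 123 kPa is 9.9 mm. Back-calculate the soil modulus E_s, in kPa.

S_e = q·B·(1−ν²)/E_s · I_f  ⇒  E_s = q·B·(1−ν²)·I_f / S_e.
E_s = 123 × 2.4 × 0.91 × 0.87 / 0.0099 = 23610 kPa

E_s ≈ 23600 kPa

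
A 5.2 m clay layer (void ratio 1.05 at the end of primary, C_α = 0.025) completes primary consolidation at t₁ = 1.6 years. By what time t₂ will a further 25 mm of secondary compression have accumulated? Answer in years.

S_s = C_α·H/(1+e_p)·log₁₀(t₂/t₁) ⇒ log₁₀(t₂/t₁) = S_s·(1+e_p)/(C_α·H).
log₁₀(t₂/t₁) = 0.025 × (1+1.05) / (0.025×5.2) = 0.3942
t₂ = t₁ × 10^0.3942 = 1.6 × 2.479 = 3.966 years

t₂ ≈ 3.97 years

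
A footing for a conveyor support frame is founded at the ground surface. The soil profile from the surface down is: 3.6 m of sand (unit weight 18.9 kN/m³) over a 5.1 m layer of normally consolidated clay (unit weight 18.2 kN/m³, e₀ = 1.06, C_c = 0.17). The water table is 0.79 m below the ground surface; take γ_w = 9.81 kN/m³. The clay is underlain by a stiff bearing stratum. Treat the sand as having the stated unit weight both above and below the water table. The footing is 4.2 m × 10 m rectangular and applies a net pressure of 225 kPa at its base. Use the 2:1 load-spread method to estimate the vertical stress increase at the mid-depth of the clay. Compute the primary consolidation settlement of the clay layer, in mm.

S_c ≈ 119 mm

Mid-depth of clay below the ground surface: z = 3.6 + 5.1/2 = 6.15 m.
Total vertical stress at mid-clay: σ_v = 18.9×3.6 + 18.2×2.55 = 114.45 kPa.
Pore pressure: u = 9.81×(6.15 − 0.79) = 52.582 kPa.
Initial effective stress: σ'_0 = σ_v − u = 114.45 − 52.582 = 61.868 kPa.
Stress increase at mid-clay by the 2:1 spreading method:
Δσ = qBL/((B+z)(L+z)) = 225×4.2×10/((4.2+6.15)(10+6.15)) = 56.535 kPa
Final effective stress: σ'_f = σ'_0 + Δσ = 61.868 + 56.535 = 118.4 kPa.
Normally consolidated clay, so the full stress increment lies on the virgin compression line:
S_c = C_c·H/(1+e₀)·log₁₀(σ'_f/σ'_0) = 0.17×5.1/(1+1.06)×log₁₀(118.4/61.868)
    = 0.42087 × 0.28189 = 0.1186 m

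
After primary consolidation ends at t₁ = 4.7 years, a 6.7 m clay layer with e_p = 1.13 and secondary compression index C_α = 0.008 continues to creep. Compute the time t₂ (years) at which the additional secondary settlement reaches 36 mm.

t₂ ≈ 127 years

S_s = C_α·H/(1+e_p)·log₁₀(t₂/t₁) ⇒ log₁₀(t₂/t₁) = S_s·(1+e_p)/(C_α·H).
log₁₀(t₂/t₁) = 0.036 × (1+1.13) / (0.008×6.7) = 1.431
t₂ = t₁ × 10^1.431 = 4.7 × 26.95 = 126.7 years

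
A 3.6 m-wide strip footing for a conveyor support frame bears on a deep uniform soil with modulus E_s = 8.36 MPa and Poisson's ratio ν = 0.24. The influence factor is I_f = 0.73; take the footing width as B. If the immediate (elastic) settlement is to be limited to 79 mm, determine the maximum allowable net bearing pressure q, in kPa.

q ≈ 267 kPa

E_s = 8.36 MPa = 8360 kPa.
S_e = q·B·(1−ν²)/E_s · I_f  ⇒  q = S_e·E_s / (B·(1−ν²)·I_f).
q = 0.079 × 8360 / (3.6 × 0.9424 × 0.73) = 266.7 kPa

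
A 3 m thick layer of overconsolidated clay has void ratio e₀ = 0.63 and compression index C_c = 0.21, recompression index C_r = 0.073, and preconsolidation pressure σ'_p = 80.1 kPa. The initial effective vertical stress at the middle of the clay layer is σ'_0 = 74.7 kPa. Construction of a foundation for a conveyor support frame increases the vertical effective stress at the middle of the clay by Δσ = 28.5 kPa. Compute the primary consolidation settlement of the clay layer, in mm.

S_c ≈ 46.6 mm

Final effective stress: σ'_f = 74.7 + 28.5 = 103.2 kPa.
σ'_f = 103.2 > σ'_p = 80.1 kPa, so the stress path crosses the preconsolidation pressure — recompression up to σ'_p, then virgin compression beyond:
S_c = H/(1+e₀)·[C_r·log₁₀(σ'_p/σ'_0) + C_c·log₁₀(σ'_f/σ'_p)]
    = 3/1.63 × [0.073×log₁₀(80.1/74.7) + 0.21×log₁₀(103.2/80.1)]
    = 1.8405 × [0.0022128 + 0.02311] = 0.04661 m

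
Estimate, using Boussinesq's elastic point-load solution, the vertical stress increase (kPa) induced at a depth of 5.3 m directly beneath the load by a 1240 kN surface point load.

Δσ_z ≈ 21.1 kPa

Boussinesq vertical stress below a point load on an elastic half-space:
Δσ_z = 3P/(2πz²) · [1 + (r/z)²]^(−5/2)
r/z = 0/5.3 = 0; [1+(r/z)²]^(−5/2) = 1.
Δσ_z = 3×1240/(2π×5.3²) × 1 = 21.077 × 1 = 21.08 kPa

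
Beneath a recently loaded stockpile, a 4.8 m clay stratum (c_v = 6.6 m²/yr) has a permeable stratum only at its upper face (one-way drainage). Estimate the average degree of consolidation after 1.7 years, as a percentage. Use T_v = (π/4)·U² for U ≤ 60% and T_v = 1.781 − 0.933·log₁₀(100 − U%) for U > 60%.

Drainage path length: H_d = H = 4.8 m (single drainage).
T_v = c_v·t/H_d² = 6.6×1.7/4.8² = 0.48698.
T_v = 0.48698 corresponds to the U > 60% branch:
U = 1 − 10^((1.781 − T_v)/0.933)/100 = 0.7562

U ≈ 75.6 %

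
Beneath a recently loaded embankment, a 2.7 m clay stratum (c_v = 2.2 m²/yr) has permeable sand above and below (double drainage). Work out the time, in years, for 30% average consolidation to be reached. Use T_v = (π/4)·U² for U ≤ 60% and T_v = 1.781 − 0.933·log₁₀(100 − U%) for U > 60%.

Drainage path length: H_d = H/2 = 1.35 m (double drainage).
U ≤ 60%: T_v = (π/4)·U² = (π/4)×0.3² = 0.070686.
t = T_v·H_d²/c_v = 0.070686×1.35²/2.2 = 0.05856 years.

t ≈ 0.0586 years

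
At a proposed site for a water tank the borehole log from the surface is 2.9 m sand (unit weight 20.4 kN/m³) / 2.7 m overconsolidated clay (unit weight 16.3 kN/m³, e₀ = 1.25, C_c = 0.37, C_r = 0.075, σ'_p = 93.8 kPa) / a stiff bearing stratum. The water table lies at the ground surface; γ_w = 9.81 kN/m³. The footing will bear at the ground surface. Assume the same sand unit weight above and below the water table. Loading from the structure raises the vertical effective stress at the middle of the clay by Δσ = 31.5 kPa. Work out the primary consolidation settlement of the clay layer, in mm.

S_c ≈ 22.9 mm

Mid-depth of clay below the ground surface: z = 2.9 + 2.7/2 = 4.25 m.
Total vertical stress at mid-clay: σ_v = 20.4×2.9 + 16.3×1.35 = 81.165 kPa.
Pore pressure: u = 9.81×(4.25 − 0) = 41.693 kPa.
Initial effective stress: σ'_0 = σ_v − u = 81.165 − 41.693 = 39.472 kPa.
Final effective stress: σ'_f = 39.472 + 31.5 = 70.972 kPa.
σ'_f = 70.972 ≤ σ'_p = 93.8 kPa, so the clay remains overconsolidated and only the recompression index applies:
S_c = C_r·H/(1+e₀)·log₁₀(σ'_f/σ'_0) = 0.075×2.7/2.25×log₁₀(70.972/39.472)
    = 0.09 × 0.2548 = 0.02293 m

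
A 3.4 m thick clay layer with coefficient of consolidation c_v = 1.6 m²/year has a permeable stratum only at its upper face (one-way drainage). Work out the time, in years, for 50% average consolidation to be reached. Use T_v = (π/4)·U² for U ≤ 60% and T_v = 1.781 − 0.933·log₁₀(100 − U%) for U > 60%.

Drainage path length: H_d = H = 3.4 m (single drainage).
U ≤ 60%: T_v = (π/4)·U² = (π/4)×0.5² = 0.19635.
t = T_v·H_d²/c_v = 0.19635×3.4²/1.6 = 1.419 years.

t ≈ 1.42 years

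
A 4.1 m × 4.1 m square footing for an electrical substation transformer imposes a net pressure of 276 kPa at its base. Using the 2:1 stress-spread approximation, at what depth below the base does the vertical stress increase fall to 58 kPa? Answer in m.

z ≈ 4.84 m

2:1 spreading — at depth z the loaded area has grown by z in each plan dimension:
qB²/(B+z)² = Δσ_z ⇒ z = B(√(q/Δσ_z) − 1) = 4.1×(√(276/58) − 1) = 4.844 m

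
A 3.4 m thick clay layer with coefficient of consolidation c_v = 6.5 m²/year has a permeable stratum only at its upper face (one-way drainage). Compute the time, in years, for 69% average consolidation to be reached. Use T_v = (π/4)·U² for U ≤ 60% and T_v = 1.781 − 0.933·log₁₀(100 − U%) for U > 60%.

t ≈ 0.693 years

Drainage path length: H_d = H = 3.4 m (single drainage).
U > 60%: T_v = 1.781 − 0.933·log₁₀(100 − 69) = 0.38956.
t = T_v·H_d²/c_v = 0.38956×3.4²/6.5 = 0.6928 years.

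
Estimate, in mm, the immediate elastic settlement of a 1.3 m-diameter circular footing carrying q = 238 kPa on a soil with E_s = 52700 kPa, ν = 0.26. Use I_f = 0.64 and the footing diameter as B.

Immediate (elastic) settlement: S_e = q·B·(1−ν²)/E_s · I_f.
S_e = 238 × 1.3 × (1 − 0.26²) / 52700 × 0.64
    = 238 × 1.3 × 0.9324 / 52700 × 0.64
    = 0.003503 m = 3.503 mm

S_e ≈ 3.5 mm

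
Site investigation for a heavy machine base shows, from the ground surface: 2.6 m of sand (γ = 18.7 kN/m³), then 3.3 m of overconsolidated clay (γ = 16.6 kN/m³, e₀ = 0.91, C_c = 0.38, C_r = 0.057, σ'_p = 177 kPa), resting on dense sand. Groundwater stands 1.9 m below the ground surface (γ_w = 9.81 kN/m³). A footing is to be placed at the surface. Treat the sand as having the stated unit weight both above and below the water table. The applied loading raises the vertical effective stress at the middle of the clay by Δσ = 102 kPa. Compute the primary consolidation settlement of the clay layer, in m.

Mid-depth of clay below the ground surface: z = 2.6 + 3.3/2 = 4.25 m.
Total vertical stress at mid-clay: σ_v = 18.7×2.6 + 16.6×1.65 = 76.01 kPa.
Pore pressure: u = 9.81×(4.25 − 1.9) = 23.054 kPa.
Initial effective stress: σ'_0 = σ_v − u = 76.01 − 23.054 = 52.956 kPa.
Final effective stress: σ'_f = 52.956 + 102 = 154.96 kPa.
σ'_f = 154.96 ≤ σ'_p = 177 kPa, so the clay remains overconsolidated and only the recompression index applies:
S_c = C_r·H/(1+e₀)·log₁₀(σ'_f/σ'_0) = 0.057×3.3/1.91×log₁₀(154.96/52.956)
    = 0.098479 × 0.4663 = 0.04592 m

S_c ≈ 0.0459 m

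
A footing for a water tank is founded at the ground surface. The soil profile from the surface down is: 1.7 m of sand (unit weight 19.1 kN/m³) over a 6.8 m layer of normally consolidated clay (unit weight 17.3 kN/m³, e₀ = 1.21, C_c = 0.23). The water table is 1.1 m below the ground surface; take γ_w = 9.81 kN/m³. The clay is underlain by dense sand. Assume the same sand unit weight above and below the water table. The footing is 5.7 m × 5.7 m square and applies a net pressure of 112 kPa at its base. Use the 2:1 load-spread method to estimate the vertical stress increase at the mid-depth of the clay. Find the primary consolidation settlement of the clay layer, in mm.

Mid-depth of clay below the ground surface: z = 1.7 + 6.8/2 = 5.1 m.
Total vertical stress at mid-clay: σ_v = 19.1×1.7 + 17.3×3.4 = 91.29 kPa.
Pore pressure: u = 9.81×(5.1 − 1.1) = 39.24 kPa.
Initial effective stress: σ'_0 = σ_v − u = 91.29 − 39.24 = 52.05 kPa.
Stress increase at mid-clay by the 2:1 spreading method:
Δσ = qBL/((B+z)(L+z)) = 112×5.7×5.7/((5.7+5.1)(5.7+5.1)) = 31.198 kPa
Final effective stress: σ'_f = σ'_0 + Δσ = 52.05 + 31.198 = 83.248 kPa.
Normally consolidated clay, so the full stress increment lies on the virgin compression line:
S_c = C_c·H/(1+e₀)·log₁₀(σ'_f/σ'_0) = 0.23×6.8/(1+1.21)×log₁₀(83.248/52.05)
    = 0.70769 × 0.20395 = 0.1443 m

S_c ≈ 144 mm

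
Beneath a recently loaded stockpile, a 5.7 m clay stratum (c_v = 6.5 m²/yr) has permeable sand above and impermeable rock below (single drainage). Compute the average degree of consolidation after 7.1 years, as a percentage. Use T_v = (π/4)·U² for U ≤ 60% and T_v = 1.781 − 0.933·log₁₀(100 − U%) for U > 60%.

Drainage path length: H_d = H = 5.7 m (single drainage).
T_v = c_v·t/H_d² = 6.5×7.1/5.7² = 1.4204.
T_v = 1.4204 corresponds to the U > 60% branch:
U = 1 − 10^((1.781 − T_v)/0.933)/100 = 0.9757

U ≈ 97.6 %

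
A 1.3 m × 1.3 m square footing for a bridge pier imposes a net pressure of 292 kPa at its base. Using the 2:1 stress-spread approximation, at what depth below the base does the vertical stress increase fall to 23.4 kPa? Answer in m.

2:1 spreading — at depth z the loaded area has grown by z in each plan dimension:
qB²/(B+z)² = Δσ_z ⇒ z = B(√(q/Δσ_z) − 1) = 1.3×(√(292/23.4) − 1) = 3.292 m

z ≈ 3.29 m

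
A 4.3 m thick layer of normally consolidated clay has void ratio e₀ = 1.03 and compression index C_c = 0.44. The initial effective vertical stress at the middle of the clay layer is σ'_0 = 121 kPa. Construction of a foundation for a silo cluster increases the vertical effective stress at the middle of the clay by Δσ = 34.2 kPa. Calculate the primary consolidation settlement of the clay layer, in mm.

Final effective stress: σ'_f = σ'_0 + Δσ = 121 + 34.2 = 155.2 kPa.
Normally consolidated clay, so the full stress increment lies on the virgin compression line:
S_c = C_c·H/(1+e₀)·log₁₀(σ'_f/σ'_0) = 0.44×4.3/(1+1.03)×log₁₀(155.2/121)
    = 0.93202 × 0.10811 = 0.1008 m

S_c ≈ 101 mm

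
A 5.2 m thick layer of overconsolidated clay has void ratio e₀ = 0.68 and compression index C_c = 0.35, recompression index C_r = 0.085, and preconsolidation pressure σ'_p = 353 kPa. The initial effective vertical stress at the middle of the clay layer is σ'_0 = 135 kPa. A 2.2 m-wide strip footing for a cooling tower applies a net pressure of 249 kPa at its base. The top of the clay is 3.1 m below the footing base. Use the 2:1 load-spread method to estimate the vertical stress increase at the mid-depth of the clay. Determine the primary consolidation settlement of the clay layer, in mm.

S_c ≈ 47.4 mm

Mid-depth of clay below the footing base: z = 3.1 + 5.2/2 = 5.7 m.
Stress increase at mid-clay by the 2:1 spreading method:
Δσ = qB/(B+z) = 249×2.2/(2.2+5.7) = 69.342 kPa
Final effective stress: σ'_f = 135 + 69.342 = 204.34 kPa.
σ'_f = 204.34 ≤ σ'_p = 353 kPa, so the clay remains overconsolidated and only the recompression index applies:
S_c = C_r·H/(1+e₀)·log₁₀(σ'_f/σ'_0) = 0.085×5.2/1.68×log₁₀(204.34/135)
    = 0.26309 × 0.18002 = 0.04736 m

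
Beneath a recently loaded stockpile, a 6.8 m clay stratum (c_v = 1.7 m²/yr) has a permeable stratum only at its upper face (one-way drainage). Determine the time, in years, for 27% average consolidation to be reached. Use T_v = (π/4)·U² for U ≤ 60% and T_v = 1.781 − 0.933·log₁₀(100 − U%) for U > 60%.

Drainage path length: H_d = H = 6.8 m (single drainage).
U ≤ 60%: T_v = (π/4)·U² = (π/4)×0.27² = 0.057256.
t = T_v·H_d²/c_v = 0.057256×6.8²/1.7 = 1.557 years.

t ≈ 1.56 years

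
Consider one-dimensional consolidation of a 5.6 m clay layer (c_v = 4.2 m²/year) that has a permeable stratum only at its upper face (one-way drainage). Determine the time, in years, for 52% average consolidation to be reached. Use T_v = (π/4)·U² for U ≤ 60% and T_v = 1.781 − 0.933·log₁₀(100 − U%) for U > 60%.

t ≈ 1.59 years

Drainage path length: H_d = H = 5.6 m (single drainage).
U ≤ 60%: T_v = (π/4)·U² = (π/4)×0.52² = 0.21237.
t = T_v·H_d²/c_v = 0.21237×5.6²/4.2 = 1.586 years.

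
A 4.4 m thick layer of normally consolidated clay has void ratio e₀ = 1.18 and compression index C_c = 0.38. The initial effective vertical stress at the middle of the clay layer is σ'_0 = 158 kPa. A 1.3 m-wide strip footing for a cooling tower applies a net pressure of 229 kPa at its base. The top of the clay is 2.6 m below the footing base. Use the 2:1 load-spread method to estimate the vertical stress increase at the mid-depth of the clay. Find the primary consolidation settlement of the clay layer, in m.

S_c ≈ 0.0897 m

Mid-depth of clay below the footing base: z = 2.6 + 4.4/2 = 4.8 m.
Stress increase at mid-clay by the 2:1 spreading method:
Δσ = qB/(B+z) = 229×1.3/(1.3+4.8) = 48.803 kPa
Final effective stress: σ'_f = σ'_0 + Δσ = 158 + 48.803 = 206.8 kPa.
Normally consolidated clay, so the full stress increment lies on the virgin compression line:
S_c = C_c·H/(1+e₀)·log₁₀(σ'_f/σ'_0) = 0.38×4.4/(1+1.18)×log₁₀(206.8/158)
    = 0.76697 × 0.11689 = 0.08965 m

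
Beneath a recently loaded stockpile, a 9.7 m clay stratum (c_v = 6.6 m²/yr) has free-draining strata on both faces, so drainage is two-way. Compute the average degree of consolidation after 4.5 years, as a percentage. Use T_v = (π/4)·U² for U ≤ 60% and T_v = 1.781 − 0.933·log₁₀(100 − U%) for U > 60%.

U ≈ 96.4 %

Drainage path length: H_d = H/2 = 4.85 m (double drainage).
T_v = c_v·t/H_d² = 6.6×4.5/4.85² = 1.2626.
T_v = 1.2626 corresponds to the U > 60% branch:
U = 1 − 10^((1.781 − T_v)/0.933)/100 = 0.9641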